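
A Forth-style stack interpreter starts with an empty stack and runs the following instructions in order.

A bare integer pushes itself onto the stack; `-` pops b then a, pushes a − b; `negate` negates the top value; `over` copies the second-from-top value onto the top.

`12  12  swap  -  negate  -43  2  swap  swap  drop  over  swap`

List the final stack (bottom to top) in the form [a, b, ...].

[0, 0, -43]

12     → 12
12     → 12 12
swap   → 12 12
-      → 0
negate → 0
-43    → 0 -43
2      → 0 -43 2
swap   → 0 2 -43
swap   → 0 -43 2
drop   → 0 -43
over   → 0 -43 0
swap   → 0 0 -43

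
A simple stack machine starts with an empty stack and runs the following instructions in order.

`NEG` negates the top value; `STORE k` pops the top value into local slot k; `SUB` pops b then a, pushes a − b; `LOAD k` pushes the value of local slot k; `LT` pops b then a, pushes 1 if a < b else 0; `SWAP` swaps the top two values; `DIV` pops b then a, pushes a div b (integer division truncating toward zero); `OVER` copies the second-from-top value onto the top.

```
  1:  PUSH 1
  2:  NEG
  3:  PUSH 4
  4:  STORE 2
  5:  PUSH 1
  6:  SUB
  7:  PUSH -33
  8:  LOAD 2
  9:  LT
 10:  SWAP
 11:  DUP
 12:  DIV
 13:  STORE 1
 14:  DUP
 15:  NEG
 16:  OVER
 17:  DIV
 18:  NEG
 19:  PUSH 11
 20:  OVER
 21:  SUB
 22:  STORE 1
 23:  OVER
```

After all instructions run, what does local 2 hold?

4

PUSH 1   -> [1]
NEG      -> [-1]
PUSH 4   -> [-1, 4]
STORE 2  -> [-1]
PUSH 1   -> [-1, 1]
SUB      -> [-2]
PUSH -33 -> [-2, -33]
LOAD 2   -> [-2, -33, 4]
LT       -> [-2, 1]
SWAP     -> [1, -2]
DUP      -> [1, -2, -2]
DIV      -> [1, 1]
STORE 1  -> [1]
DUP      -> [1, 1]
NEG      -> [1, -1]
OVER     -> [1, -1, 1]
DIV      -> [1, -1]
NEG      -> [1, 1]
PUSH 11  -> [1, 1, 11]
OVER     -> [1, 1, 11, 1]
SUB      -> [1, 1, 10]
STORE 1  -> [1, 1]
OVER     -> [1, 1, 1]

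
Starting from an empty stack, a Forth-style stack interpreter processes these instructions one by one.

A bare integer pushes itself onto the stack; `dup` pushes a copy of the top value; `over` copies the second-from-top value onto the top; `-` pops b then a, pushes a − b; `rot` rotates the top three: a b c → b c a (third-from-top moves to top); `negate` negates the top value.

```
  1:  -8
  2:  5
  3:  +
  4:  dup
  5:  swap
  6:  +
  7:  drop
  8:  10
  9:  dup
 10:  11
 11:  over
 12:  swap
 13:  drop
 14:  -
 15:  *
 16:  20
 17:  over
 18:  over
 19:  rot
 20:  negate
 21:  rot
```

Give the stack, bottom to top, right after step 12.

-8   : -8
5    : -8 5
+    : -3
dup  : -3 -3
swap : -3 -3
+    : -6
drop : (empty)
10   : 10
dup  : 10 10
11   : 10 10 11
over : 10 10 11 10
swap : 10 10 10 11

[10, 10, 10, 11]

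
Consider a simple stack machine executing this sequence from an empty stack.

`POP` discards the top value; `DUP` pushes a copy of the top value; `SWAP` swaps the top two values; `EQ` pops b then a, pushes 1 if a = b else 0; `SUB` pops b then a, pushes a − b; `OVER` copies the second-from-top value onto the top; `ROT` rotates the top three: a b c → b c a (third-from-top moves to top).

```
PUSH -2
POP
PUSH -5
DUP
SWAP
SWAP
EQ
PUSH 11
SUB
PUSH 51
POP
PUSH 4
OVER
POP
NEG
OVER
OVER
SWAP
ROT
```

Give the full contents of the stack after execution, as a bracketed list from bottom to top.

PUSH -2 -> [-2]
POP     -> []
PUSH -5 -> [-5]
DUP     -> [-5, -5]
SWAP    -> [-5, -5]
SWAP    -> [-5, -5]
EQ      -> [1]
PUSH 11 -> [1, 11]
SUB     -> [-10]
PUSH 51 -> [-10, 51]
POP     -> [-10]
PUSH 4  -> [-10, 4]
OVER    -> [-10, 4, -10]
POP     -> [-10, 4]
NEG     -> [-10, -4]
OVER    -> [-10, -4, -10]
OVER    -> [-10, -4, -10, -4]
SWAP    -> [-10, -4, -4, -10]
ROT     -> [-10, -4, -10, -4]

[-10, -4, -10, -4]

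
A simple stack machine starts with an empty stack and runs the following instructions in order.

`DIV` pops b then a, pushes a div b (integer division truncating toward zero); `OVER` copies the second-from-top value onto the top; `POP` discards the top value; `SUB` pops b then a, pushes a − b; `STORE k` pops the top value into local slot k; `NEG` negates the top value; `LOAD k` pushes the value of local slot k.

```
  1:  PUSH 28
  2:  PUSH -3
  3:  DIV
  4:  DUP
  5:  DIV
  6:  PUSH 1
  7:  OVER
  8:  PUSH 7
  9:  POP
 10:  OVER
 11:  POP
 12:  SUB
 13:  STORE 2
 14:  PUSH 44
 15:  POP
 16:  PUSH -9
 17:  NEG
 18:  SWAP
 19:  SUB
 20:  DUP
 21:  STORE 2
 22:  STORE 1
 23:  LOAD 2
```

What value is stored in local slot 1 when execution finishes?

8

PUSH 28 -> [28]
PUSH -3 -> [28, -3]
DIV     -> [-9]
DUP     -> [-9, -9]
DIV     -> [1]
PUSH 1  -> [1, 1]
OVER    -> [1, 1, 1]
PUSH 7  -> [1, 1, 1, 7]
POP     -> [1, 1, 1]
OVER    -> [1, 1, 1, 1]
POP     -> [1, 1, 1]
SUB     -> [1, 0]
STORE 2 -> [1]
PUSH 44 -> [1, 44]
POP     -> [1]
PUSH -9 -> [1, -9]
NEG     -> [1, 9]
SWAP    -> [9, 1]
SUB     -> [8]
DUP     -> [8, 8]
STORE 2 -> [8]
STORE 1 -> []
LOAD 2  -> [8]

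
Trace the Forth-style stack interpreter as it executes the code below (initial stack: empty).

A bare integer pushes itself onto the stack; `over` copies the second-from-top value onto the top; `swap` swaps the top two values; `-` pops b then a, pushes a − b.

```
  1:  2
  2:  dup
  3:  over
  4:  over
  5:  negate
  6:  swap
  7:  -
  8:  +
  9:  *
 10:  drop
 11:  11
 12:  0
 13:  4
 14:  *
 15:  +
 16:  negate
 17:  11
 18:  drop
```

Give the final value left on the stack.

2      → [2]
dup    → [2, 2]
over   → [2, 2, 2]
over   → [2, 2, 2, 2]
negate → [2, 2, 2, -2]
swap   → [2, 2, -2, 2]
-      → [2, 2, -4]
+      → [2, -2]
*      → [-4]
drop   → []
11     → [11]
0      → [11, 0]
4      → [11, 0, 4]
*      → [11, 0]
+      → [11]
negate → [-11]
11     → [-11, 11]
drop   → [-11]

-11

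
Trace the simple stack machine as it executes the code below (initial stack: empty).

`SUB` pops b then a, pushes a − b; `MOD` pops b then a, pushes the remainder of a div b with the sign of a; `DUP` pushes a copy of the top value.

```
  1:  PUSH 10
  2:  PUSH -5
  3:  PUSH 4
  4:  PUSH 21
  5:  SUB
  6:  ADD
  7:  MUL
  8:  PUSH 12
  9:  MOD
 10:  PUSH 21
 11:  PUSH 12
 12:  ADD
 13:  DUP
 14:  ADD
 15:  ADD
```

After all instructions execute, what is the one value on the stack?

PUSH 10 -> 10
PUSH -5 -> 10 -5
PUSH 4  -> 10 -5 4
PUSH 21 -> 10 -5 4 21
SUB     -> 10 -5 -17
ADD     -> 10 -22
MUL     -> -220
PUSH 12 -> -220 12
MOD     -> -4
PUSH 21 -> -4 21
PUSH 12 -> -4 21 12
ADD     -> -4 33
DUP     -> -4 33 33
ADD     -> -4 66
ADD     -> 62

62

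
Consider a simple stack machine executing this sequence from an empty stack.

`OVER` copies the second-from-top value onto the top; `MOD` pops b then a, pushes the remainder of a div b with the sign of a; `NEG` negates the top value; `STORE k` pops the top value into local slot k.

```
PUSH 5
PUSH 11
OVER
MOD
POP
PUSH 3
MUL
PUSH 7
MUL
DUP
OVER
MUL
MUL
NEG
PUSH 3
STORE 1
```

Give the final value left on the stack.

-1157625

PUSH 5  : [5]
PUSH 11 : [5, 11]
OVER    : [5, 11, 5]
MOD     : [5, 1]
POP     : [5]
PUSH 3  : [5, 3]
MUL     : [15]
PUSH 7  : [15, 7]
MUL     : [105]
DUP     : [105, 105]
OVER    : [105, 105, 105]
MUL     : [105, 11025]
MUL     : [1157625]
NEG     : [-1157625]
PUSH 3  : [-1157625, 3]
STORE 1 : [-1157625]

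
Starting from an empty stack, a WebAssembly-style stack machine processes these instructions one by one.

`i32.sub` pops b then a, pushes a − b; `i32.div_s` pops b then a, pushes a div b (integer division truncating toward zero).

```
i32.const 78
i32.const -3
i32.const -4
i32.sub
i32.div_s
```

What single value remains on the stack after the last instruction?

78

i32.const 78 -> 78
i32.const -3 -> 78 -3
i32.const -4 -> 78 -3 -4
i32.sub      -> 78 1
i32.div_s    -> 78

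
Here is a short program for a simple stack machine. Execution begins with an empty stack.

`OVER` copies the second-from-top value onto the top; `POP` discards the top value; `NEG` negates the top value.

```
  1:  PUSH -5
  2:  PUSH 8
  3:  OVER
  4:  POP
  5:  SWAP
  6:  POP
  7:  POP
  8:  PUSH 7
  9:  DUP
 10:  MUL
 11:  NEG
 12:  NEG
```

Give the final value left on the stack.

49

PUSH -5 -> [-5]
PUSH 8  -> [-5, 8]
OVER    -> [-5, 8, -5]
POP     -> [-5, 8]
SWAP    -> [8, -5]
POP     -> [8]
POP     -> []
PUSH 7  -> [7]
DUP     -> [7, 7]
MUL     -> [49]
NEG     -> [-49]
NEG     -> [49]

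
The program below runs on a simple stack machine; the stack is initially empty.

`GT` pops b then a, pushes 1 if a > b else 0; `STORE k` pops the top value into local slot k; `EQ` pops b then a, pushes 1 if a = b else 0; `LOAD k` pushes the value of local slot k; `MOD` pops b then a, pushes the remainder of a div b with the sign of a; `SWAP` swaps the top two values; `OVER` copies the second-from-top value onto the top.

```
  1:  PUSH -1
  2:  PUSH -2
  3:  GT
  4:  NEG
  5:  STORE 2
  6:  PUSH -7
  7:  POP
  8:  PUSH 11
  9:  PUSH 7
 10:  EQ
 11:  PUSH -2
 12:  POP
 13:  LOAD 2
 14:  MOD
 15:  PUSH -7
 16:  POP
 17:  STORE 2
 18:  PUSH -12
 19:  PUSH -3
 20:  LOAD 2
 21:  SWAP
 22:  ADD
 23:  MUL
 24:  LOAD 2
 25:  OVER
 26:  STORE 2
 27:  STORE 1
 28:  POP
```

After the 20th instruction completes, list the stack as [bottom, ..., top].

PUSH -1  -> -1
PUSH -2  -> -1 -2
GT       -> 1
NEG      -> -1
STORE 2  -> (empty)
PUSH -7  -> -7
POP      -> (empty)
PUSH 11  -> 11
PUSH 7   -> 11 7
EQ       -> 0
PUSH -2  -> 0 -2
POP      -> 0
LOAD 2   -> 0 -1
MOD      -> 0
PUSH -7  -> 0 -7
POP      -> 0
STORE 2  -> (empty)
PUSH -12 -> -12
PUSH -3  -> -12 -3
LOAD 2   -> -12 -3 0

[-12, -3, 0]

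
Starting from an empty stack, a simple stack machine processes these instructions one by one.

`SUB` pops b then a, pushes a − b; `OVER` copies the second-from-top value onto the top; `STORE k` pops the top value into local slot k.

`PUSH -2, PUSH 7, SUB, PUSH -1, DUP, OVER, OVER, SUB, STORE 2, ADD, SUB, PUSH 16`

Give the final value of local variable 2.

PUSH -2 → [-2]
PUSH 7  → [-2, 7]
SUB     → [-9]
PUSH -1 → [-9, -1]
DUP     → [-9, -1, -1]
OVER    → [-9, -1, -1, -1]
OVER    → [-9, -1, -1, -1, -1]
SUB     → [-9, -1, -1, 0]
STORE 2 → [-9, -1, -1]
ADD     → [-9, -2]
SUB     → [-7]
PUSH 16 → [-7, 16]

0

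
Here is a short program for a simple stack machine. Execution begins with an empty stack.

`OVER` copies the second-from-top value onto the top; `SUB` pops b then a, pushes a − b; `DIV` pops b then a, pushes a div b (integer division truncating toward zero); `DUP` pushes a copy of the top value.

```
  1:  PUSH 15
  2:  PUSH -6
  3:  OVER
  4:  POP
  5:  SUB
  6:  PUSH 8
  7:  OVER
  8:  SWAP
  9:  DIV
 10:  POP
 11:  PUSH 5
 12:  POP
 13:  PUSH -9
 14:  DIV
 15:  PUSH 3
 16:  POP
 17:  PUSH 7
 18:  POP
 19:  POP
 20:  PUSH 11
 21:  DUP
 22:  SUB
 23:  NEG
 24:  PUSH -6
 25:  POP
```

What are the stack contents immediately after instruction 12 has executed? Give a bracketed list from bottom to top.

[21]

PUSH 15 : 15
PUSH -6 : 15 -6
OVER    : 15 -6 15
POP     : 15 -6
SUB     : 21
PUSH 8  : 21 8
OVER    : 21 8 21
SWAP    : 21 21 8
DIV     : 21 2
POP     : 21
PUSH 5  : 21 5
POP     : 21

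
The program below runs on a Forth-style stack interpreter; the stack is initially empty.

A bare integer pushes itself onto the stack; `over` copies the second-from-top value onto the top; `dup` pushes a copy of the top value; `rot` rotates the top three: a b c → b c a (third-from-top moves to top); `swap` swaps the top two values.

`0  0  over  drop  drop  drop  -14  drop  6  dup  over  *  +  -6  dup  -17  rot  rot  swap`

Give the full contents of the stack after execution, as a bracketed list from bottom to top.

[42, -17, -6, -6]

0    → [0]
0    → [0, 0]
over → [0, 0, 0]
drop → [0, 0]
drop → [0]
drop → []
-14  → [-14]
drop → []
6    → [6]
dup  → [6, 6]
over → [6, 6, 6]
*    → [6, 36]
+    → [42]
-6   → [42, -6]
dup  → [42, -6, -6]
-17  → [42, -6, -6, -17]
rot  → [42, -6, -17, -6]
rot  → [42, -17, -6, -6]
swap → [42, -17, -6, -6]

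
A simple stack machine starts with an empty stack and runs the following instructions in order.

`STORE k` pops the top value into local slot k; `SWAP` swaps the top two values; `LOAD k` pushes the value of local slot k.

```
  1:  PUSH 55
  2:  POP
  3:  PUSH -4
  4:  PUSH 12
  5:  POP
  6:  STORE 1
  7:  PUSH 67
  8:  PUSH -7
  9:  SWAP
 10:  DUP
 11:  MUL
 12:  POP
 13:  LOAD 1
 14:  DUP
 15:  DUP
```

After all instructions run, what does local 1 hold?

-4

PUSH 55 : [55]
POP     : []
PUSH -4 : [-4]
PUSH 12 : [-4, 12]
POP     : [-4]
STORE 1 : []
PUSH 67 : [67]
PUSH -7 : [67, -7]
SWAP    : [-7, 67]
DUP     : [-7, 67, 67]
MUL     : [-7, 4489]
POP     : [-7]
LOAD 1  : [-7, -4]
DUP     : [-7, -4, -4]
DUP     : [-7, -4, -4, -4]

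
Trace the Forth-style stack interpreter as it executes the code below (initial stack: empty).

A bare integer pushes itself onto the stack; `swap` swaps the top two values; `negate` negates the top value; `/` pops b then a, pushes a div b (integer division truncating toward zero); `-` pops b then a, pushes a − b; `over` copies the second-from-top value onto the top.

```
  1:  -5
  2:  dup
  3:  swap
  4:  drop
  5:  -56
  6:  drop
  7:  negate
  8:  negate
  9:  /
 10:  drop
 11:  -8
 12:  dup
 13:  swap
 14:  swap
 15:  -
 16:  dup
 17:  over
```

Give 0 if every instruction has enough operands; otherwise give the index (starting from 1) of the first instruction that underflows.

9

-5     : [-5]
dup    : [-5, -5]
swap   : [-5, -5]
drop   : [-5]
-56    : [-5, -56]
drop   : [-5]
negate : [5]
negate : [-5]
/  — needs 2 operands, stack has 1 → underflow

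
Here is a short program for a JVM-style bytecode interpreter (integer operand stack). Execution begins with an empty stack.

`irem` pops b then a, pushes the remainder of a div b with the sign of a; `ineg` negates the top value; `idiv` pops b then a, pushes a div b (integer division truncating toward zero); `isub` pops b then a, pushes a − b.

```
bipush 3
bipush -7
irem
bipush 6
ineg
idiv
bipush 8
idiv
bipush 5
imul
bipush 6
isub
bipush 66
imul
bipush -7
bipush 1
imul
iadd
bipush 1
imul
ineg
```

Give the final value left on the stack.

403

bipush 3  → [3]
bipush -7 → [3, -7]
irem      → [3]
bipush 6  → [3, 6]
ineg      → [3, -6]
idiv      → [0]
bipush 8  → [0, 8]
idiv      → [0]
bipush 5  → [0, 5]
imul      → [0]
bipush 6  → [0, 6]
isub      → [-6]
bipush 66 → [-6, 66]
imul      → [-396]
bipush -7 → [-396, -7]
bipush 1  → [-396, -7, 1]
imul      → [-396, -7]
iadd      → [-403]
bipush 1  → [-403, 1]
imul      → [-403]
ineg      → [403]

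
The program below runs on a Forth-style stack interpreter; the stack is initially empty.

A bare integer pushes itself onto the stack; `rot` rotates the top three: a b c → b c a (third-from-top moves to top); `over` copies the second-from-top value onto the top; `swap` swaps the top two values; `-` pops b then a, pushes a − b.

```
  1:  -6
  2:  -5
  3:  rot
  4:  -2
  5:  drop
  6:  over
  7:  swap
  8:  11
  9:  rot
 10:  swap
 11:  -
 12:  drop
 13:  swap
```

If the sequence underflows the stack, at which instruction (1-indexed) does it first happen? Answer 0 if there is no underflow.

3

-6 -> -6
-5 -> -6 -5
rot  — needs 3 operands, stack has 2 → underflow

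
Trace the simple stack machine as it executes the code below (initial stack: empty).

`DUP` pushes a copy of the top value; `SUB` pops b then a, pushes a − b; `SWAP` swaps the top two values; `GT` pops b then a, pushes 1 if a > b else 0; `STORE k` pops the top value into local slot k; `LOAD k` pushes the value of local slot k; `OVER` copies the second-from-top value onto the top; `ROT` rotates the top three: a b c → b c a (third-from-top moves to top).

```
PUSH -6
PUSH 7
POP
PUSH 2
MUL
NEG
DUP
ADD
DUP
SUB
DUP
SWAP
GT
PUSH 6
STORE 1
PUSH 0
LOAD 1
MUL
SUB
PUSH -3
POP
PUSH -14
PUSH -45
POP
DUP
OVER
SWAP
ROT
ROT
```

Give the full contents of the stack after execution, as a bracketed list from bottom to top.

[0, -14, -14, -14]

PUSH -6  : [-6]
PUSH 7   : [-6, 7]
POP      : [-6]
PUSH 2   : [-6, 2]
MUL      : [-12]
NEG      : [12]
DUP      : [12, 12]
ADD      : [24]
DUP      : [24, 24]
SUB      : [0]
DUP      : [0, 0]
SWAP     : [0, 0]
GT       : [0]
PUSH 6   : [0, 6]
STORE 1  : [0]
PUSH 0   : [0, 0]
LOAD 1   : [0, 0, 6]
MUL      : [0, 0]
SUB      : [0]
PUSH -3  : [0, -3]
POP      : [0]
PUSH -14 : [0, -14]
PUSH -45 : [0, -14, -45]
POP      : [0, -14]
DUP      : [0, -14, -14]
OVER     : [0, -14, -14, -14]
SWAP     : [0, -14, -14, -14]
ROT      : [0, -14, -14, -14]
ROT      : [0, -14, -14, -14]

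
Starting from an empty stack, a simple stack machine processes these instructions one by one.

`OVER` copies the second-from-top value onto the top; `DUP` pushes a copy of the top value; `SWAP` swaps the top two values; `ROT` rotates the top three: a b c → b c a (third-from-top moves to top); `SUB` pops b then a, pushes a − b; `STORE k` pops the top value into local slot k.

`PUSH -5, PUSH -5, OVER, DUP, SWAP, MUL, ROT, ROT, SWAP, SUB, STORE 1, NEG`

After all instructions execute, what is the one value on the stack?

PUSH -5 → -5
PUSH -5 → -5 -5
OVER    → -5 -5 -5
DUP     → -5 -5 -5 -5
SWAP    → -5 -5 -5 -5
MUL     → -5 -5 25
ROT     → -5 25 -5
ROT     → 25 -5 -5
SWAP    → 25 -5 -5
SUB     → 25 0
STORE 1 → 25
NEG     → -25

-25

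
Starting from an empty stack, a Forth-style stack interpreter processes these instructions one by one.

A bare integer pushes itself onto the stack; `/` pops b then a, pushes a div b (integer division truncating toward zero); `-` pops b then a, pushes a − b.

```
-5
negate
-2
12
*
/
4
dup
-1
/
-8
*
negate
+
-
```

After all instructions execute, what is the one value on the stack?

-5     : [-5]
negate : [5]
-2     : [5, -2]
12     : [5, -2, 12]
*      : [5, -24]
/      : [0]
4      : [0, 4]
dup    : [0, 4, 4]
-1     : [0, 4, 4, -1]
/      : [0, 4, -4]
-8     : [0, 4, -4, -8]
*      : [0, 4, 32]
negate : [0, 4, -32]
+      : [0, -28]
-      : [28]

28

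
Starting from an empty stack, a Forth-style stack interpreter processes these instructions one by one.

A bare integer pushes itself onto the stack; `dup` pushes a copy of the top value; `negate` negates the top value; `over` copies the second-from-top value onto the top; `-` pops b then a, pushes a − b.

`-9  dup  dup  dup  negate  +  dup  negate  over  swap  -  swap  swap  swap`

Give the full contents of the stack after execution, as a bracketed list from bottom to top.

-9      [-9]
dup     [-9, -9]
dup     [-9, -9, -9]
dup     [-9, -9, -9, -9]
negate  [-9, -9, -9, 9]
+       [-9, -9, 0]
dup     [-9, -9, 0, 0]
negate  [-9, -9, 0, 0]
over    [-9, -9, 0, 0, 0]
swap    [-9, -9, 0, 0, 0]
-       [-9, -9, 0, 0]
swap    [-9, -9, 0, 0]
swap    [-9, -9, 0, 0]
swap    [-9, -9, 0, 0]

[-9, -9, 0, 0]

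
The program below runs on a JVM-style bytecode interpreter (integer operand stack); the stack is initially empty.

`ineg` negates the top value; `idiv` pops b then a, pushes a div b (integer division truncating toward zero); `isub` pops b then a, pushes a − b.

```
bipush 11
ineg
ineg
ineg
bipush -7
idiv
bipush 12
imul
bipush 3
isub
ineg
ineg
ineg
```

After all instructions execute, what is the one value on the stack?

bipush 11 → 11
ineg      → -11
ineg      → 11
ineg      → -11
bipush -7 → -11 -7
idiv      → 1
bipush 12 → 1 12
imul      → 12
bipush 3  → 12 3
isub      → 9
ineg      → -9
ineg      → 9
ineg      → -9

-9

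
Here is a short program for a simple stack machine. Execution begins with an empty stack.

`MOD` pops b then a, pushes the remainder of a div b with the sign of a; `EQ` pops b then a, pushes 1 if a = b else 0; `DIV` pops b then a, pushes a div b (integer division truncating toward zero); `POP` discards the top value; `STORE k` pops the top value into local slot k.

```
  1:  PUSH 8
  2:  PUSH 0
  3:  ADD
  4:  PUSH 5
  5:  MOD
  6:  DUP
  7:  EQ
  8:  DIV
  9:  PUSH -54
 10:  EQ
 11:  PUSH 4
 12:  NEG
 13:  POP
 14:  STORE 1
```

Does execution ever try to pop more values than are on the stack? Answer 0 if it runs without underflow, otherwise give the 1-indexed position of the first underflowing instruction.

PUSH 8 -> [8]
PUSH 0 -> [8, 0]
ADD    -> [8]
PUSH 5 -> [8, 5]
MOD    -> [3]
DUP    -> [3, 3]
EQ     -> [1]
DIV  — needs 2 operands, stack has 1 → underflow

8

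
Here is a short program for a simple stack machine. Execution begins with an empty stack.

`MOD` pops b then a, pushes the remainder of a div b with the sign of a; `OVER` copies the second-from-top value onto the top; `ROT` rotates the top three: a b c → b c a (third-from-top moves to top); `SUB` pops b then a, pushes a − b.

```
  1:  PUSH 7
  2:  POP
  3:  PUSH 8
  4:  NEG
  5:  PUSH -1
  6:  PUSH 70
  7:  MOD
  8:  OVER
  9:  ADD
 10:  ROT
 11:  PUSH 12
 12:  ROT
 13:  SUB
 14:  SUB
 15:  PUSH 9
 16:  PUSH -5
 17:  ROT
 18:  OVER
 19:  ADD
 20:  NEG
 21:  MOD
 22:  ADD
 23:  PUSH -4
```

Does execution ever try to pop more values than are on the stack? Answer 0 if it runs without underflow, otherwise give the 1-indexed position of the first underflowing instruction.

PUSH 7  : [7]
POP     : []
PUSH 8  : [8]
NEG     : [-8]
PUSH -1 : [-8, -1]
PUSH 70 : [-8, -1, 70]
MOD     : [-8, -1]
OVER    : [-8, -1, -8]
ADD     : [-8, -9]
ROT  — needs 3 operands, stack has 2 → underflow

10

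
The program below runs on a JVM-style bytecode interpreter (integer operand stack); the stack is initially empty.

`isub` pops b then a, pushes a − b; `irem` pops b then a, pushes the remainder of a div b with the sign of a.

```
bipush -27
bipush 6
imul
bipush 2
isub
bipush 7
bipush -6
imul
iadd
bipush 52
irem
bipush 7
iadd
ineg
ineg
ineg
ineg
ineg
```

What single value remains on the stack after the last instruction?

43

bipush -27  -27
bipush 6    -27 6
imul        -162
bipush 2    -162 2
isub        -164
bipush 7    -164 7
bipush -6   -164 7 -6
imul        -164 -42
iadd        -206
bipush 52   -206 52
irem        -50
bipush 7    -50 7
iadd        -43
ineg        43
ineg        -43
ineg        43
ineg        -43
ineg        43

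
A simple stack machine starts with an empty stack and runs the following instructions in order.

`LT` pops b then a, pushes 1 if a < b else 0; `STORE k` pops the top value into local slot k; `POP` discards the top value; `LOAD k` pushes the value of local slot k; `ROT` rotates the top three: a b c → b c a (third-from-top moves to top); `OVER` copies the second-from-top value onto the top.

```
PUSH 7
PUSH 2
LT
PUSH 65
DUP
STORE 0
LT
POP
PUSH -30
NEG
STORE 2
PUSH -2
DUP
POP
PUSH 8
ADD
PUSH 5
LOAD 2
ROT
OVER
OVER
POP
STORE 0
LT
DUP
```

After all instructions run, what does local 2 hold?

PUSH 7    7
PUSH 2    7 2
LT        0
PUSH 65   0 65
DUP       0 65 65
STORE 0   0 65
LT        1
POP       (empty)
PUSH -30  -30
NEG       30
STORE 2   (empty)
PUSH -2   -2
DUP       -2 -2
POP       -2
PUSH 8    -2 8
ADD       6
PUSH 5    6 5
LOAD 2    6 5 30
ROT       5 30 6
OVER      5 30 6 30
OVER      5 30 6 30 6
POP       5 30 6 30
STORE 0   5 30 6
LT        5 0
DUP       5 0 0

30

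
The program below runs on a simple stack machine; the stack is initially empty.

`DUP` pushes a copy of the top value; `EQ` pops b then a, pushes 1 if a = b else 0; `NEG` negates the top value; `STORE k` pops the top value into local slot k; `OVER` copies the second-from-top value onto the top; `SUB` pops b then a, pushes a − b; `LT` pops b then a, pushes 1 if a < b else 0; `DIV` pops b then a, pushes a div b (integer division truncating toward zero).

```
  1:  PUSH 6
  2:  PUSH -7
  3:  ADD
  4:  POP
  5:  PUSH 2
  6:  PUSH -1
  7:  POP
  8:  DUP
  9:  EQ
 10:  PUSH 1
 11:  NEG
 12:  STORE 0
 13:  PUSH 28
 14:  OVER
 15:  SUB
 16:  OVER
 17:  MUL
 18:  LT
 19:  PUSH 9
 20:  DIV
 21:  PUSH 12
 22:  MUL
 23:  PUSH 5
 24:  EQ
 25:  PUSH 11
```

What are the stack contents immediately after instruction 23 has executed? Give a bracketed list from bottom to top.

PUSH 6   6
PUSH -7  6 -7
ADD      -1
POP      (empty)
PUSH 2   2
PUSH -1  2 -1
POP      2
DUP      2 2
EQ       1
PUSH 1   1 1
NEG      1 -1
STORE 0  1
PUSH 28  1 28
OVER     1 28 1
SUB      1 27
OVER     1 27 1
MUL      1 27
LT       1
PUSH 9   1 9
DIV      0
PUSH 12  0 12
MUL      0
PUSH 5   0 5

[0, 5]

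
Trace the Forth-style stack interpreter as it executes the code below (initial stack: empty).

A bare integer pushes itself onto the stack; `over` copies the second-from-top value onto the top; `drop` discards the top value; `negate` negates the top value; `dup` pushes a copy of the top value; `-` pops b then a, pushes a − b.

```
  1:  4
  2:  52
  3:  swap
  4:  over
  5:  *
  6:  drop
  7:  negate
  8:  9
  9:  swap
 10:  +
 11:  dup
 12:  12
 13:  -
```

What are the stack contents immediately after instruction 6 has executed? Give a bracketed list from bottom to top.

4    → [4]
52   → [4, 52]
swap → [52, 4]
over → [52, 4, 52]
*    → [52, 208]
drop → [52]

[52]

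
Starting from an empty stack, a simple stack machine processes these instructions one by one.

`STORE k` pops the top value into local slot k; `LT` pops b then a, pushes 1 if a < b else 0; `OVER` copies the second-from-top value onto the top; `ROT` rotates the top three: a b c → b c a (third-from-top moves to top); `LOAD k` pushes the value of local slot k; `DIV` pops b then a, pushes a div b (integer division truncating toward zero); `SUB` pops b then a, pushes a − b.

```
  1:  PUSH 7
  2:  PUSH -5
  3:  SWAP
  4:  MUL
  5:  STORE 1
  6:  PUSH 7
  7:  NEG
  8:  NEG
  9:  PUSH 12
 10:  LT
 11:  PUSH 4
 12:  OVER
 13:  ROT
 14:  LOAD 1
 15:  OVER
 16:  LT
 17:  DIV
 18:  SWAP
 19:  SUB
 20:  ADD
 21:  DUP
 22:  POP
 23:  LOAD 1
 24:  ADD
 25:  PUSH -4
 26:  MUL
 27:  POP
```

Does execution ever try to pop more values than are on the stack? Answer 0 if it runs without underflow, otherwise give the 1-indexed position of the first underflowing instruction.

PUSH 7  → [7]
PUSH -5 → [7, -5]
SWAP    → [-5, 7]
MUL     → [-35]
STORE 1 → []
PUSH 7  → [7]
NEG     → [-7]
NEG     → [7]
PUSH 12 → [7, 12]
LT      → [1]
PUSH 4  → [1, 4]
OVER    → [1, 4, 1]
ROT     → [4, 1, 1]
LOAD 1  → [4, 1, 1, -35]
OVER    → [4, 1, 1, -35, 1]
LT      → [4, 1, 1, 1]
DIV     → [4, 1, 1]
SWAP    → [4, 1, 1]
SUB     → [4, 0]
ADD     → [4]
DUP     → [4, 4]
POP     → [4]
LOAD 1  → [4, -35]
ADD     → [-31]
PUSH -4 → [-31, -4]
MUL     → [124]
POP     → []

0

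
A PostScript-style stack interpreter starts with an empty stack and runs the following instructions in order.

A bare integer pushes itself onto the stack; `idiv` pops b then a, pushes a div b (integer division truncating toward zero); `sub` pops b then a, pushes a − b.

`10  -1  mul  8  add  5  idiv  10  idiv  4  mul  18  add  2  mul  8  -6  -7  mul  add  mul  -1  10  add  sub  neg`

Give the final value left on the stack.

-1791

10    10
-1    10 -1
mul   -10
8     -10 8
add   -2
5     -2 5
idiv  0
10    0 10
idiv  0
4     0 4
mul   0
18    0 18
add   18
2     18 2
mul   36
8     36 8
-6    36 8 -6
-7    36 8 -6 -7
mul   36 8 42
add   36 50
mul   1800
-1    1800 -1
10    1800 -1 10
add   1800 9
sub   1791
neg   -1791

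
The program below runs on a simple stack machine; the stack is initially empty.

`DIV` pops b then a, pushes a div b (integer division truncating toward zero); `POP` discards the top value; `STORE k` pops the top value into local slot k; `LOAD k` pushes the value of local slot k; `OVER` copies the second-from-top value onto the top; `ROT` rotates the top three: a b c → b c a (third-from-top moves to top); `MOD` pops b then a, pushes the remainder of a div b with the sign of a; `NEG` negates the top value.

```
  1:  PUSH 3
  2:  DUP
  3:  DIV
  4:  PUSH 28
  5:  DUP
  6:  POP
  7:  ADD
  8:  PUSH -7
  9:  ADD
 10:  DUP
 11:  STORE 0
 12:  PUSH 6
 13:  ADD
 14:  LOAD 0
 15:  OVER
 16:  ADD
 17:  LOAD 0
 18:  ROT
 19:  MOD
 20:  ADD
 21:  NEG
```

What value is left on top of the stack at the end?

-72

PUSH 3  : [3]
DUP     : [3, 3]
DIV     : [1]
PUSH 28 : [1, 28]
DUP     : [1, 28, 28]
POP     : [1, 28]
ADD     : [29]
PUSH -7 : [29, -7]
ADD     : [22]
DUP     : [22, 22]
STORE 0 : [22]
PUSH 6  : [22, 6]
ADD     : [28]
LOAD 0  : [28, 22]
OVER    : [28, 22, 28]
ADD     : [28, 50]
LOAD 0  : [28, 50, 22]
ROT     : [50, 22, 28]
MOD     : [50, 22]
ADD     : [72]
NEG     : [-72]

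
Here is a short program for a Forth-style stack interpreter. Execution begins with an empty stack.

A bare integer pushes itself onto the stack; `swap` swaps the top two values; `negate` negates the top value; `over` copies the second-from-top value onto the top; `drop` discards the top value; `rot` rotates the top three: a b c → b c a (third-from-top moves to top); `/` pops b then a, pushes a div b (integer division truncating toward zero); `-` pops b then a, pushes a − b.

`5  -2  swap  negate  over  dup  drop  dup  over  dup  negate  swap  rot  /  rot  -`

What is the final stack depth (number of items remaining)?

4

5      → [5]
-2     → [5, -2]
swap   → [-2, 5]
negate → [-2, -5]
over   → [-2, -5, -2]
dup    → [-2, -5, -2, -2]
drop   → [-2, -5, -2]
dup    → [-2, -5, -2, -2]
over   → [-2, -5, -2, -2, -2]
dup    → [-2, -5, -2, -2, -2, -2]
negate → [-2, -5, -2, -2, -2, 2]
swap   → [-2, -5, -2, -2, 2, -2]
rot    → [-2, -5, -2, 2, -2, -2]
/      → [-2, -5, -2, 2, 1]
rot    → [-2, -5, 2, 1, -2]
-      → [-2, -5, 2, 3]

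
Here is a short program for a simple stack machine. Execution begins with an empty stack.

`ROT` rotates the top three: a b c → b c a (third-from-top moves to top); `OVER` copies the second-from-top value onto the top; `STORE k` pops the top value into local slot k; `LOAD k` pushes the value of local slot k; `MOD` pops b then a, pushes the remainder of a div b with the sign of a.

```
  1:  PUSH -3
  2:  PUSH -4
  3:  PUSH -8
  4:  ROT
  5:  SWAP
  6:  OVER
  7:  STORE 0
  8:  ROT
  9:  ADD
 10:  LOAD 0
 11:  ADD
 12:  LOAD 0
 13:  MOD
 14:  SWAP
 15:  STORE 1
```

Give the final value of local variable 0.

PUSH -3 -> [-3]
PUSH -4 -> [-3, -4]
PUSH -8 -> [-3, -4, -8]
ROT     -> [-4, -8, -3]
SWAP    -> [-4, -3, -8]
OVER    -> [-4, -3, -8, -3]
STORE 0 -> [-4, -3, -8]
ROT     -> [-3, -8, -4]
ADD     -> [-3, -12]
LOAD 0  -> [-3, -12, -3]
ADD     -> [-3, -15]
LOAD 0  -> [-3, -15, -3]
MOD     -> [-3, 0]
SWAP    -> [0, -3]
STORE 1 -> [0]

-3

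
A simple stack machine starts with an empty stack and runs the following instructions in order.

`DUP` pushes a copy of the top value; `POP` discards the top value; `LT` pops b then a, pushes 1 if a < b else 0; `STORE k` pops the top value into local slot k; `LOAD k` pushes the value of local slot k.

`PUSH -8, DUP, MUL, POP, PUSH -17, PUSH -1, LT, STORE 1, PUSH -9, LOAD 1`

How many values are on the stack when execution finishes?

PUSH -8  → [-8]
DUP      → [-8, -8]
MUL      → [64]
POP      → []
PUSH -17 → [-17]
PUSH -1  → [-17, -1]
LT       → [1]
STORE 1  → []
PUSH -9  → [-9]
LOAD 1   → [-9, 1]

2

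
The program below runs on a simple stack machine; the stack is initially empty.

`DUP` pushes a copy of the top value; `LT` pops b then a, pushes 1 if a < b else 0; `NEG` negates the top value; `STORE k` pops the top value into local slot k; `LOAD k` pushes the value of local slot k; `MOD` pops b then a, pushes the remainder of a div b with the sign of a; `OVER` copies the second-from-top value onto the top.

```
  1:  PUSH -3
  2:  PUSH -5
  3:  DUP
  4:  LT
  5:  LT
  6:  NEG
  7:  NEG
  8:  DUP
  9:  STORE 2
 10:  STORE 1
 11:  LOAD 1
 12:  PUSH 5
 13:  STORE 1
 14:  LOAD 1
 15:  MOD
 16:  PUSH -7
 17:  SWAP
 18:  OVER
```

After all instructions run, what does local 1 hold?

PUSH -3 → [-3]
PUSH -5 → [-3, -5]
DUP     → [-3, -5, -5]
LT      → [-3, 0]
LT      → [1]
NEG     → [-1]
NEG     → [1]
DUP     → [1, 1]
STORE 2 → [1]
STORE 1 → []
LOAD 1  → [1]
PUSH 5  → [1, 5]
STORE 1 → [1]
LOAD 1  → [1, 5]
MOD     → [1]
PUSH -7 → [1, -7]
SWAP    → [-7, 1]
OVER    → [-7, 1, -7]

5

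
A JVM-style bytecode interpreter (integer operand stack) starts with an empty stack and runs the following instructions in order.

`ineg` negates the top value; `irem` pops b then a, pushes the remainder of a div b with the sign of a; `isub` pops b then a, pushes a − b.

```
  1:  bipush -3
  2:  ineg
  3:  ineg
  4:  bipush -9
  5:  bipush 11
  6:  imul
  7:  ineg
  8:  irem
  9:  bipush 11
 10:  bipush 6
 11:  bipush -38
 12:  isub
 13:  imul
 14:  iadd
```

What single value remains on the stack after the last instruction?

bipush -3  -> [-3]
ineg       -> [3]
ineg       -> [-3]
bipush -9  -> [-3, -9]
bipush 11  -> [-3, -9, 11]
imul       -> [-3, -99]
ineg       -> [-3, 99]
irem       -> [-3]
bipush 11  -> [-3, 11]
bipush 6   -> [-3, 11, 6]
bipush -38 -> [-3, 11, 6, -38]
isub       -> [-3, 11, 44]
imul       -> [-3, 484]
iadd       -> [481]

481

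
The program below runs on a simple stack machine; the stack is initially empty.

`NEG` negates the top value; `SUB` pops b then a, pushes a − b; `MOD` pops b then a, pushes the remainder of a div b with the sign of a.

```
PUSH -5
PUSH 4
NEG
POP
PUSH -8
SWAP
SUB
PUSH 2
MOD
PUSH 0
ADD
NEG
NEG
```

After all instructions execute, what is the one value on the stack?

-1

PUSH -5 : [-5]
PUSH 4  : [-5, 4]
NEG     : [-5, -4]
POP     : [-5]
PUSH -8 : [-5, -8]
SWAP    : [-8, -5]
SUB     : [-3]
PUSH 2  : [-3, 2]
MOD     : [-1]
PUSH 0  : [-1, 0]
ADD     : [-1]
NEG     : [1]
NEG     : [-1]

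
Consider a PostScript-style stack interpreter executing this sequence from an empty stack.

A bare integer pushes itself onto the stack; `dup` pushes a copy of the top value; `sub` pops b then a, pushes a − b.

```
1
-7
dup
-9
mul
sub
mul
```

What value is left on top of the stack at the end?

-70

1    [1]
-7   [1, -7]
dup  [1, -7, -7]
-9   [1, -7, -7, -9]
mul  [1, -7, 63]
sub  [1, -70]
mul  [-70]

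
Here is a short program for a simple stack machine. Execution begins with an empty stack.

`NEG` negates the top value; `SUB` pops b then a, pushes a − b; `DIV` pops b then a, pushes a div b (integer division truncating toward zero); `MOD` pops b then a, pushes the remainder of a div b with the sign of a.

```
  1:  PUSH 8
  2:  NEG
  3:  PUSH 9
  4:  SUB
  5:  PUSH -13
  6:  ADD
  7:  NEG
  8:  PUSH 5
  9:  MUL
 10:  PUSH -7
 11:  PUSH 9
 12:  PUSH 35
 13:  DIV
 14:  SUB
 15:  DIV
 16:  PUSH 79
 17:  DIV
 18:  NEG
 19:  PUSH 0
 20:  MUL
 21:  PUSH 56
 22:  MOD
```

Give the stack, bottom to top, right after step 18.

PUSH 8   -> [8]
NEG      -> [-8]
PUSH 9   -> [-8, 9]
SUB      -> [-17]
PUSH -13 -> [-17, -13]
ADD      -> [-30]
NEG      -> [30]
PUSH 5   -> [30, 5]
MUL      -> [150]
PUSH -7  -> [150, -7]
PUSH 9   -> [150, -7, 9]
PUSH 35  -> [150, -7, 9, 35]
DIV      -> [150, -7, 0]
SUB      -> [150, -7]
DIV      -> [-21]
PUSH 79  -> [-21, 79]
DIV      -> [0]
NEG      -> [0]

[0]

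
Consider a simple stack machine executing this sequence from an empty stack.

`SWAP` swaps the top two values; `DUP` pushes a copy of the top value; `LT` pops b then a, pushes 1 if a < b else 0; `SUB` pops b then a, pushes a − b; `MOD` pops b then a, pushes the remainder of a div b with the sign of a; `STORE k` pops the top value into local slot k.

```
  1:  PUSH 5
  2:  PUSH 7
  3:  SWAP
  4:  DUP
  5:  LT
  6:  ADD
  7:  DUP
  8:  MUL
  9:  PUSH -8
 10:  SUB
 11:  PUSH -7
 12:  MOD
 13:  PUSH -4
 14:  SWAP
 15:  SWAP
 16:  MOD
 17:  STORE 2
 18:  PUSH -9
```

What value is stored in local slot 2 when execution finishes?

1

PUSH 5  → [5]
PUSH 7  → [5, 7]
SWAP    → [7, 5]
DUP     → [7, 5, 5]
LT      → [7, 0]
ADD     → [7]
DUP     → [7, 7]
MUL     → [49]
PUSH -8 → [49, -8]
SUB     → [57]
PUSH -7 → [57, -7]
MOD     → [1]
PUSH -4 → [1, -4]
SWAP    → [-4, 1]
SWAP    → [1, -4]
MOD     → [1]
STORE 2 → []
PUSH -9 → [-9]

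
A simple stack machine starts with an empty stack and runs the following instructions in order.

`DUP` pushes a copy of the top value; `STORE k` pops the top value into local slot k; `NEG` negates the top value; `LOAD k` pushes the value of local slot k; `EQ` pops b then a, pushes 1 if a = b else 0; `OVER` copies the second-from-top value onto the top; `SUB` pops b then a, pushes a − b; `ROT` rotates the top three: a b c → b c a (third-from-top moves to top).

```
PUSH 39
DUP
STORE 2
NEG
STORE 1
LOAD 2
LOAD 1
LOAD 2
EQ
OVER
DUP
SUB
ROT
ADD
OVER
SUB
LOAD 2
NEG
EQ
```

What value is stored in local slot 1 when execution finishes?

PUSH 39 -> 39
DUP     -> 39 39
STORE 2 -> 39
NEG     -> -39
STORE 1 -> (empty)
LOAD 2  -> 39
LOAD 1  -> 39 -39
LOAD 2  -> 39 -39 39
EQ      -> 39 0
OVER    -> 39 0 39
DUP     -> 39 0 39 39
SUB     -> 39 0 0
ROT     -> 0 0 39
ADD     -> 0 39
OVER    -> 0 39 0
SUB     -> 0 39
LOAD 2  -> 0 39 39
NEG     -> 0 39 -39
EQ      -> 0 0

-39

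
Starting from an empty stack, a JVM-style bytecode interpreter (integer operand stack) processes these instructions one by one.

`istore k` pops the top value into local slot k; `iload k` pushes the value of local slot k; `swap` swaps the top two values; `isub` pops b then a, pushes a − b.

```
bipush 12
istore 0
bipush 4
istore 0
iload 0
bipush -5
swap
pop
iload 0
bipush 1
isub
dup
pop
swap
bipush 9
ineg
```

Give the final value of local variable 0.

4

bipush 12 : [12]
istore 0  : []
bipush 4  : [4]
istore 0  : []
iload 0   : [4]
bipush -5 : [4, -5]
swap      : [-5, 4]
pop       : [-5]
iload 0   : [-5, 4]
bipush 1  : [-5, 4, 1]
isub      : [-5, 3]
dup       : [-5, 3, 3]
pop       : [-5, 3]
swap      : [3, -5]
bipush 9  : [3, -5, 9]
ineg      : [3, -5, -9]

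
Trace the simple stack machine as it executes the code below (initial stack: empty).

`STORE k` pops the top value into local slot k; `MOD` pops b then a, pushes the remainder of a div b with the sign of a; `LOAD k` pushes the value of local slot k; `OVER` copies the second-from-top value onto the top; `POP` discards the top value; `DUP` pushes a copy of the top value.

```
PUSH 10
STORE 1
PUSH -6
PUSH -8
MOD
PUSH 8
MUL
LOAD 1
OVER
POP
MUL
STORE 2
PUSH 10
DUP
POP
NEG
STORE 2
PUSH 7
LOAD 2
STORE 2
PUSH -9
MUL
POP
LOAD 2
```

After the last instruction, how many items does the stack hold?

PUSH 10  [10]
STORE 1  []
PUSH -6  [-6]
PUSH -8  [-6, -8]
MOD      [-6]
PUSH 8   [-6, 8]
MUL      [-48]
LOAD 1   [-48, 10]
OVER     [-48, 10, -48]
POP      [-48, 10]
MUL      [-480]
STORE 2  []
PUSH 10  [10]
DUP      [10, 10]
POP      [10]
NEG      [-10]
STORE 2  []
PUSH 7   [7]
LOAD 2   [7, -10]
STORE 2  [7]
PUSH -9  [7, -9]
MUL      [-63]
POP      []
LOAD 2   [-10]

1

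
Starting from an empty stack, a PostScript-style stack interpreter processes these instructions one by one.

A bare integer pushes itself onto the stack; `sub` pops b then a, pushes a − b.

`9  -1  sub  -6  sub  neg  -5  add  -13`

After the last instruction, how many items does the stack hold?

9   → 9
-1  → 9 -1
sub → 10
-6  → 10 -6
sub → 16
neg → -16
-5  → -16 -5
add → -21
-13 → -21 -13

2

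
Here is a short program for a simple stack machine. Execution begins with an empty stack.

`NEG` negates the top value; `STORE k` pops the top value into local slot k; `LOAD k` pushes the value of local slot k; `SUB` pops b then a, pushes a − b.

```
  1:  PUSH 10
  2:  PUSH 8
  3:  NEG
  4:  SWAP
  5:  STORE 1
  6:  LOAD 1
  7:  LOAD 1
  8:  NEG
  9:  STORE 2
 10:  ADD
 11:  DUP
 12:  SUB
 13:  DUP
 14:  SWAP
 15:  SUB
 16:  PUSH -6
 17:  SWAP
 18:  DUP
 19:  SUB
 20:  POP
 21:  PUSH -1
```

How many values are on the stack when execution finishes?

PUSH 10 → 10
PUSH 8  → 10 8
NEG     → 10 -8
SWAP    → -8 10
STORE 1 → -8
LOAD 1  → -8 10
LOAD 1  → -8 10 10
NEG     → -8 10 -10
STORE 2 → -8 10
ADD     → 2
DUP     → 2 2
SUB     → 0
DUP     → 0 0
SWAP    → 0 0
SUB     → 0
PUSH -6 → 0 -6
SWAP    → -6 0
DUP     → -6 0 0
SUB     → -6 0
POP     → -6
PUSH -1 → -6 -1

2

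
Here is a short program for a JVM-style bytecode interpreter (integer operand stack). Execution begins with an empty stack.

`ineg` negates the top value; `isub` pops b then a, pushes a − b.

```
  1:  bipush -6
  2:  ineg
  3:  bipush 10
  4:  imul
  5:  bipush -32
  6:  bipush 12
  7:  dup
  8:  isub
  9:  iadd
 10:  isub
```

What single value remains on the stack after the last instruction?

92

bipush -6  : [-6]
ineg       : [6]
bipush 10  : [6, 10]
imul       : [60]
bipush -32 : [60, -32]
bipush 12  : [60, -32, 12]
dup        : [60, -32, 12, 12]
isub       : [60, -32, 0]
iadd       : [60, -32]
isub       : [92]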